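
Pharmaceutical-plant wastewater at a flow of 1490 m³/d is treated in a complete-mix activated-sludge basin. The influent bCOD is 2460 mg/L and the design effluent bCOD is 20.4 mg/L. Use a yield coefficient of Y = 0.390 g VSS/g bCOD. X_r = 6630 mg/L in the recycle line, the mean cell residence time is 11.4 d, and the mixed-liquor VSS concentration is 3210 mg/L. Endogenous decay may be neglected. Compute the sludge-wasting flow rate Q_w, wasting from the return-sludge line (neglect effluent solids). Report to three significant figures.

V·X = Y·Q·ΔS·θ_c gives V = 0.390 × 1490 × (2460 − 20.4) × 11.4 / 3210 = 5035 m³.
Q_w = (V·X)/(θ_c X_r) = 5035 × 3210 / (11.4 × 6630) = 213.8 m³/d.

Q_w ≈ 214 m³/d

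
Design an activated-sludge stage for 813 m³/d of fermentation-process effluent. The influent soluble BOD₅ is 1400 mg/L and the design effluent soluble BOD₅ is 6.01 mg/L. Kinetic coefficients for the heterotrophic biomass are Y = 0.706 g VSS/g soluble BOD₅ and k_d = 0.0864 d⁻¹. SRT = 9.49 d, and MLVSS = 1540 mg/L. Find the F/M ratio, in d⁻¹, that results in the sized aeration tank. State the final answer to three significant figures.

Steady-state biomass mass balance: V·X·(1 + k_d·θ_c) = Y·Q·(S₀ − S)·θ_c, so V = 0.706 × 813 × (1400 − 6.01) × 9.49 / [1540 × (1 + 0.0864 × 9.49)] = 7.59×10^6 / 2803 = 2709 m³.
Food-to-microorganism ratio F/M = Q S₀ / (V X) = 813 × 1400 / (2709 × 1540) = 0.2728 d⁻¹.

F/M ≈ 0.273 d⁻¹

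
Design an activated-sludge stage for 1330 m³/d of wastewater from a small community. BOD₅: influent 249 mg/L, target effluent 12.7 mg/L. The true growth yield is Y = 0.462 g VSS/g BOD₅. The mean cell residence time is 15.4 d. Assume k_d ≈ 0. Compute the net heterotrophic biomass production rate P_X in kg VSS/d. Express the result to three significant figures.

Since k_d ≈ 0, Y_obs = Y = 0.462 g VSS/g BOD₅.
Mass of BOD₅ removed per day: Q(S₀ − S) = 1330 × 236.3 g/m³ = 314.3 kg/d.
Net biomass production P_X = Y_obs × Q·(S₀ − S) = 0.4620 × 314.3 = 145.2 kg VSS/d.

P_X ≈ 145 kg VSS/d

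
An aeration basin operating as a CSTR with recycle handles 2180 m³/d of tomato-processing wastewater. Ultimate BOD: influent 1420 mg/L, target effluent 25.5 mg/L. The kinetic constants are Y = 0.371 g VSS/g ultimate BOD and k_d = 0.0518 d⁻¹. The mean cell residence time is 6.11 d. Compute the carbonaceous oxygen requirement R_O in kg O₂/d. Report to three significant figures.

The observed yield is Y_obs = Y/(1 + k_d·θ_c) = 0.371 / (1 + 0.0518 × 6.11) = 0.371 / 1.316 = 0.2818 g VSS per g ultimate BOD removed.
Mass of ultimate BOD removed per day: Q(S₀ − S) = 2180 × 1394 g/m³ = 3040 kg/d.
P_X = Y_obs·Q·(S₀ − S) = 0.2818 × 3040 = 856.7 kg VSS/d.
R_O = Q·(S₀ − S) − 1.42·P_X = 3040 − 1.42 × 856.7 = 1823 kg O₂/d.

R_O ≈ 1820 kg O₂/d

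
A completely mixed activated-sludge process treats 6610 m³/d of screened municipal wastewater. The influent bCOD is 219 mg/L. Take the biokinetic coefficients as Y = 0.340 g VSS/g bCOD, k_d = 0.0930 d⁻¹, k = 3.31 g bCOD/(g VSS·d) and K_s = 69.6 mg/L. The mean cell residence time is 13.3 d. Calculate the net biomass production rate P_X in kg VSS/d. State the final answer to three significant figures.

Effluent substrate depends only on kinetics and SRT: S = K_s(1 + k_d θ_c) / [θ_c(Yk − k_d) − 1] = 69.6 × (1 + 0.0930 × 13.3) / [13.3 × (0.340 × 3.31 − 0.0930) − 1] = 155.7 / 12.73 = 12.23 mg/L.
The observed yield is Y_obs = Y/(1 + k_d·θ_c) = 0.340 / (1 + 0.0930 × 13.3) = 0.340 / 2.237 = 0.1520 g VSS per g bCOD removed.
Mass of bCOD removed per day: Q(S₀ − S) = 6610 × 206.8 g/m³ = 1367 kg/d.
So the net sludge growth is P_X = 0.1520 × 1367 = 207.8 kg VSS/d.

P_X ≈ 208 kg VSS/d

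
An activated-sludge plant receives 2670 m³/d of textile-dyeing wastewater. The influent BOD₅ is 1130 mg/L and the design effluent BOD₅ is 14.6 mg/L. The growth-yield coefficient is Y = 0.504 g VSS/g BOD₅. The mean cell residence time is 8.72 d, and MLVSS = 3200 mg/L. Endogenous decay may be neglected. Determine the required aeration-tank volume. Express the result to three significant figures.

V ≈ 4090 m³

V·X = Y·Q·ΔS·θ_c gives V = 0.504 × 2670 × (1130 − 14.6) × 8.72 / 3200 = 4090 m³.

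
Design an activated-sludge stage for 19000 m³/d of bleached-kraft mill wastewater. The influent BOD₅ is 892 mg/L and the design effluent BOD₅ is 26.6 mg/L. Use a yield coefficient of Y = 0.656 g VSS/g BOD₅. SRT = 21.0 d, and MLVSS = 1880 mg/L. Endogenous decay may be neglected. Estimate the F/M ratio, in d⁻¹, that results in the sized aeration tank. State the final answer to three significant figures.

Biomass mass balance (decay neglected): V·X = Y·Q·(S₀ − S)·θ_c, so V = 0.656 × 19000 × (892 − 26.6) × 21.0 / 1880 = 120486 m³.
Food-to-microorganism ratio F/M = Q S₀ / (V X) = 19000 × 892 / (120486 × 1880) = 0.07482 d⁻¹.

F/M ≈ 0.0748 d⁻¹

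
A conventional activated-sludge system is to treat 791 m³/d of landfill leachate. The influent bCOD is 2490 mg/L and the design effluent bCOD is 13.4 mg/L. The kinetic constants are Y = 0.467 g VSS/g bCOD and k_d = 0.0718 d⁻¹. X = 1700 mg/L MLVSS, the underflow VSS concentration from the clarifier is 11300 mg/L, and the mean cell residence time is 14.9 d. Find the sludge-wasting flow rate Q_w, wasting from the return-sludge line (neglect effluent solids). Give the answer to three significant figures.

Rearranging the biomass balance for a CMAS with decay, V = Y·Q·ΔS·θ_c / [X·(1+k_d θ_c)] = 0.467 × 791 × (2490 − 13.4) × 14.9 / [1700 × (1 + 0.0718 × 14.9)] = 1.36×10^7 / 3519 = 3874 m³.
Q_w = (V·X)/(θ_c X_r) = 3874 × 1700 / (14.9 × 11300) = 39.11 m³/d.

Q_w ≈ 39.1 m³/d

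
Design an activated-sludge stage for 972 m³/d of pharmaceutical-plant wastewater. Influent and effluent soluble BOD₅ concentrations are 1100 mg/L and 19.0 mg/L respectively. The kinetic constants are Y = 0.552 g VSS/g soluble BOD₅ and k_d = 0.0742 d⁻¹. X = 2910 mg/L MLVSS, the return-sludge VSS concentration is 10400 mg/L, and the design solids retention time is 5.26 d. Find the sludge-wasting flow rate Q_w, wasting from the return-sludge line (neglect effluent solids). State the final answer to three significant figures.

From the SRT design equation V = Y Q (S₀−S) θ_c / [X (1 + k_d θ_c)] = 0.552 × 972 × (1100 − 19.0) × 5.26 / [2910 × (1 + 0.0742 × 5.26)] = 3.05×10^6 / 4046 = 754.1 m³.
Wasting from the return line (neglecting effluent solids): Q_w = V·X / (θ_c·X_r) = 754.1 × 2910 / (5.26 × 10400) = 40.11 m³/d.

Q_w ≈ 40.1 m³/d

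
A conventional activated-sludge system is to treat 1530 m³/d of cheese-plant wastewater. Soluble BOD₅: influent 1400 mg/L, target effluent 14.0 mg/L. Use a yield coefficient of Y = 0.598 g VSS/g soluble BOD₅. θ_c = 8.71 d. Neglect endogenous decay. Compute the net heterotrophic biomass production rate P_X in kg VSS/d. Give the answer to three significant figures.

No decay correction is needed, so Y_obs = Y = 0.598.
Substrate removed = Q·(S₀ − S) = 1530 m³/d × (1400 − 14.0) g/m³ = 2.12×10^6 g/d = 2121 kg/d.
So the net sludge growth is P_X = 0.5980 × 2121 = 1268 kg VSS/d.

P_X ≈ 1270 kg VSS/d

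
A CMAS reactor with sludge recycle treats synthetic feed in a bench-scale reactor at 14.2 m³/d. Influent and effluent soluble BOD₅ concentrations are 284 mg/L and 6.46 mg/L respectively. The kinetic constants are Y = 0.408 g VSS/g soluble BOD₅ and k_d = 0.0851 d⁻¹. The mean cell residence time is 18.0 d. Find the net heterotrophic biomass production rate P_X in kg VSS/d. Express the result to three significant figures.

Observed yield with endogenous decay: Y_obs = Y / (1 + k_d·θ_c) = 0.408 / (1 + 0.0851 × 18.0) = 0.408 / 2.532 = 0.1612 g VSS/g soluble BOD₅.
Mass of soluble BOD₅ removed per day: Q(S₀ − S) = 14.2 × 277.5 g/m³ = 3.941 kg/d.
P_X = Y_obs · Q(S₀ − S) = 0.1612 × 3.941 = 0.6351 kg VSS/d.

P_X ≈ 0.635 kg VSS/d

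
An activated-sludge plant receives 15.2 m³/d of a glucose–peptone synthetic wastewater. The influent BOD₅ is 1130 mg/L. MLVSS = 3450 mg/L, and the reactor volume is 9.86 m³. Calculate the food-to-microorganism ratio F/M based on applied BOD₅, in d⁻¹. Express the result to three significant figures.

F/M = Q·S₀ / (V·X) = 15.2 × 1130 / (9.860 × 3450) = 0.5049 g BOD₅·(g VSS·d)⁻¹.

F/M ≈ 0.505 d⁻¹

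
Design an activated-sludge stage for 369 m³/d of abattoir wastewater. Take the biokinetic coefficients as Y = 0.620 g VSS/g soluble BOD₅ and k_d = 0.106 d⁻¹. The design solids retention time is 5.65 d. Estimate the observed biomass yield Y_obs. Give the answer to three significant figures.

Observed yield with endogenous decay: Y_obs = Y / (1 + k_d·θ_c) = 0.620 / (1 + 0.106 × 5.65) = 0.620 / 1.599 = 0.3878 g VSS/g soluble BOD₅.

Y_obs ≈ 0.388 g VSS/g soluble BOD₅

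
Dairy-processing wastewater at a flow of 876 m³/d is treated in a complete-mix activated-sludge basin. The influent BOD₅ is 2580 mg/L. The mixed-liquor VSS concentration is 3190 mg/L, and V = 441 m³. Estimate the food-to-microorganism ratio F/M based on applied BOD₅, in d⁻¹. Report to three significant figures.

F/M = Q·S₀ / (V·X) = 876 × 2580 / (441.0 × 3190) = 1.607 g BOD₅·(g VSS·d)⁻¹.

F/M ≈ 1.61 d⁻¹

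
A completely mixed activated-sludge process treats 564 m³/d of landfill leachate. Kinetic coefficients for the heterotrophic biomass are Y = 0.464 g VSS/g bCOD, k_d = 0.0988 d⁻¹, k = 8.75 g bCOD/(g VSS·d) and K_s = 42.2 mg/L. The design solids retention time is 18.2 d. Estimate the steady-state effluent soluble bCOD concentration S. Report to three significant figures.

S ≈ 1.66 mg/L

For a completely mixed reactor with recycle the Lawrence–McCarty relation gives S = K_s·(1 + k_d·θ_c) / [θ_c·(Y·k − k_d) − 1] = 42.2 × (1 + 0.0988 × 18.2) / [18.2 × (0.464 × 8.75 − 0.0988) − 1] = 118.1 / 71.09 = 1.661 mg/L.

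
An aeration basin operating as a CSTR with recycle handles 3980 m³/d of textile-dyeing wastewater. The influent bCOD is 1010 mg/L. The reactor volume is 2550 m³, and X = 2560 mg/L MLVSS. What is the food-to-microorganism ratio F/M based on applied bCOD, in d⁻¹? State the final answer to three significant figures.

F/M = applied load / biomass = Q·S₀/(V·X) = 3980 × 1010 / (2550 × 2560) = 0.6158 d⁻¹.

F/M ≈ 0.616 d⁻¹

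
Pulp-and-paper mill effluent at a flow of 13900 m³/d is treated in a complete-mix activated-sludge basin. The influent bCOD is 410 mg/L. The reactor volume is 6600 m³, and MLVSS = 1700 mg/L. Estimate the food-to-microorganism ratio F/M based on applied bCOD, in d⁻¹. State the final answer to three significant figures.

F/M ≈ 0.508 d⁻¹

Food-to-microorganism ratio F/M = Q S₀ / (V X) = 13900 × 410 / (6600 × 1700) = 0.5079 d⁻¹.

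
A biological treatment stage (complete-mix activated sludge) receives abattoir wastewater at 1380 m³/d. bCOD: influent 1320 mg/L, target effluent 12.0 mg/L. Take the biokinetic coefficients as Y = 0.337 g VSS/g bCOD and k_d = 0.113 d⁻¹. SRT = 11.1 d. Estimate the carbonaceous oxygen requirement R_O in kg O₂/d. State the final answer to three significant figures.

The observed yield is Y_obs = Y/(1 + k_d·θ_c) = 0.337 / (1 + 0.113 × 11.1) = 0.337 / 2.254 = 0.1495 g VSS per g bCOD removed.
ΔS = 1320 − 12.0 = 1308 mg/L, so the substrate removal rate is 1380 × 1308/1000 = 1805 kg bCOD/d.
Net sludge production P_X = 0.1495 × 1805 = 269.8 kg VSS/d.
Carbonaceous O₂ demand = substrate oxidised − cell-mass equivalent = 1805 − 1.42 × 269.8 = 1422 kg O₂/d.

R_O ≈ 1420 kg O₂/d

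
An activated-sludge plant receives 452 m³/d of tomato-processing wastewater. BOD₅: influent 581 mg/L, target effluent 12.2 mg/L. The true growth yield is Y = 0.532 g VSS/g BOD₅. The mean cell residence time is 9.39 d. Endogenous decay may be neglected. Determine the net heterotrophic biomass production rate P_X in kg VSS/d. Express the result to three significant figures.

Since k_d ≈ 0, Y_obs = Y = 0.532 g VSS/g BOD₅.
Substrate removed = Q·(S₀ − S) = 452 m³/d × (581 − 12.2) g/m³ = 2.57×10^5 g/d = 257.1 kg/d.
Biomass produced: P_X = Y_obs·Q·ΔS = 0.5320 × 257.1 ≈ 136.8 kg VSS/d.

P_X ≈ 137 kg VSS/d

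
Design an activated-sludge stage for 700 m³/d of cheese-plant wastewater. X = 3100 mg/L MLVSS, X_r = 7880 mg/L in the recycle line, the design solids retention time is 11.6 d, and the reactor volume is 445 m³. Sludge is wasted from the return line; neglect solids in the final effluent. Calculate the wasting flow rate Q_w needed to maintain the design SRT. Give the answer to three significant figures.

Q_w ≈ 15.1 m³/d

Wasting from the return line (neglecting effluent solids): Q_w = V·X / (θ_c·X_r) = 445.0 × 3100 / (11.6 × 7880) = 15.09 m³/d.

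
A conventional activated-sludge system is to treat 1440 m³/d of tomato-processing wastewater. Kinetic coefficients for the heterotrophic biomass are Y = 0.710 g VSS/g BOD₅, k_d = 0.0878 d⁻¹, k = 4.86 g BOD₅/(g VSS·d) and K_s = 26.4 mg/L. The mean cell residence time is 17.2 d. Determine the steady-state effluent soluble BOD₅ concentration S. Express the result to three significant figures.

S ≈ 1.17 mg/L

Effluent substrate depends only on kinetics and SRT: S = K_s(1 + k_d θ_c) / [θ_c(Yk − k_d) − 1] = 26.4 × (1 + 0.0878 × 17.2) / [17.2 × (0.710 × 4.86 − 0.0878) − 1] = 66.27 / 56.84 = 1.166 mg/L.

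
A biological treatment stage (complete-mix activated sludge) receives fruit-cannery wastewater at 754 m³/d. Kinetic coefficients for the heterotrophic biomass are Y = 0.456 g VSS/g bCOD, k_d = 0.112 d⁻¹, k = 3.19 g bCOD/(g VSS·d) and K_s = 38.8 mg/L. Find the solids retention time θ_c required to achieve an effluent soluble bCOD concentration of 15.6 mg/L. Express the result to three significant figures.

At the target effluent, Y k S/(K_s+S) = 0.456×3.19×15.6/54.40 = 0.4171 d⁻¹.
θ_c = 1/(μ − k_d) = 1/(0.4171 − 0.112) = 1/0.3051 = 3.277 d.

θ_c ≈ 3.28 d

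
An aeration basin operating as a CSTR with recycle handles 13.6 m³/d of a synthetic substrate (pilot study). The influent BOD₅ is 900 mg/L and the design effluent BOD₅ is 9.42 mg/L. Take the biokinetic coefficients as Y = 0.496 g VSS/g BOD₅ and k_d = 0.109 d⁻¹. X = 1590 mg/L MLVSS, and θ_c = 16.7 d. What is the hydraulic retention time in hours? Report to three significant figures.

Rearranging the biomass balance for a CMAS with decay, V = Y·Q·ΔS·θ_c / [X·(1+k_d θ_c)] = 0.496 × 13.6 × (900 − 9.42) × 16.7 / [1590 × (1 + 0.109 × 16.7)] = 1×10^5 / 4484 = 22.37 m³.
τ = V/Q = 22.37/13.6 = 1.645 d, or 39.48 h.

τ ≈ 39.5 h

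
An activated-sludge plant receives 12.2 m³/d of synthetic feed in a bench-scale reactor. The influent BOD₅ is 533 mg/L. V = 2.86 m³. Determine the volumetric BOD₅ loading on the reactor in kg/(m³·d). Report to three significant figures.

L_v ≈ 2.27 kg BOD₅/(m³·d)

Volumetric loading L_v = Q·S₀ / V = 12.2 × 533 g/m³ / 2.860 m³ = 2274 g/(m³·d) = 2.274 kg BOD₅/(m³·d).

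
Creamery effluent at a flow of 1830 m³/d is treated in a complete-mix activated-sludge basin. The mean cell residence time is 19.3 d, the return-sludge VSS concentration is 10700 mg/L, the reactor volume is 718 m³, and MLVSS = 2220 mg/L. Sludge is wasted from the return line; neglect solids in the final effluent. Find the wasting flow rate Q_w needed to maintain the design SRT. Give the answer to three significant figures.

θ_c = V·X/(Q_w·X_r) when wasting from the recycle, so Q_w = V·X/(θ_c·X_r) = 718.0 × 2220 / (19.3 × 10700) = 7.719 m³/d.

Q_w ≈ 7.72 m³/d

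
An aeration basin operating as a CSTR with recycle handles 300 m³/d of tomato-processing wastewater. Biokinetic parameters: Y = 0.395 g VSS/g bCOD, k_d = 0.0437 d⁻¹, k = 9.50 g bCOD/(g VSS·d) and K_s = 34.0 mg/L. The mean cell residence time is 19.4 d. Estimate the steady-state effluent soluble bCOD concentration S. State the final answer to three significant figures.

S ≈ 0.885 mg/L

For a completely mixed reactor with recycle the Lawrence–McCarty relation gives S = K_s·(1 + k_d·θ_c) / [θ_c·(Y·k − k_d) − 1] = 34.0 × (1 + 0.0437 × 19.4) / [19.4 × (0.395 × 9.50 − 0.0437) − 1] = 62.82 / 70.95 = 0.8855 mg/L.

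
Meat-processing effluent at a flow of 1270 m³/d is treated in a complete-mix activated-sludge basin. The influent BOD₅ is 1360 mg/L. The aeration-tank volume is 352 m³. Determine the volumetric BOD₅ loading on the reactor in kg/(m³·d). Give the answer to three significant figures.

L_v = Q S₀ / V = 1270 × 1360 × 10⁻³ / 352.0 = 4.907 kg/(m³·d).

L_v ≈ 4.91 kg BOD₅/(m³·d)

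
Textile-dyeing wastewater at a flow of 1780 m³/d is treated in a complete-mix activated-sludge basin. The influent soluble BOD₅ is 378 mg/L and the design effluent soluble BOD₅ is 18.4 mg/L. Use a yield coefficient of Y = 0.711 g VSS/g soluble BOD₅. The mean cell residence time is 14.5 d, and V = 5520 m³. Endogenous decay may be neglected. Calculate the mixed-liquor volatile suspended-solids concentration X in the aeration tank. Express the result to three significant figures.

X ≈ 1200 mg/L

X = Y·Q·ΔS·θ_c / V = 0.711 × 1780 × (378 − 18.4) × 14.5 / 5520 = 1195 mg/L.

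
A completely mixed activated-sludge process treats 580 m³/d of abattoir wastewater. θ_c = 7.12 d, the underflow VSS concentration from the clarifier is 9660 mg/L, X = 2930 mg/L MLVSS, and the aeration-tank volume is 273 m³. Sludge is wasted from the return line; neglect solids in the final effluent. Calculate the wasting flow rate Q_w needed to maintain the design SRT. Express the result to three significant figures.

Q_w = (V·X)/(θ_c X_r) = 273.0 × 2930 / (7.12 × 9660) = 11.63 m³/d.

Q_w ≈ 11.6 m³/d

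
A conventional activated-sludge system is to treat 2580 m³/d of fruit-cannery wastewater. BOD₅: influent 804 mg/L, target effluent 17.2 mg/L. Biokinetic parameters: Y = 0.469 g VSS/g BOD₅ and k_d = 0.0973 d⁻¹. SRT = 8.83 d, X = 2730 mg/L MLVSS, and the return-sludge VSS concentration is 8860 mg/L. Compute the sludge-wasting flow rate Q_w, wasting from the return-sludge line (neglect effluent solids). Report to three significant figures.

Q_w ≈ 57.8 m³/d

From the SRT design equation V = Y Q (S₀−S) θ_c / [X (1 + k_d θ_c)] = 0.469 × 2580 × (804 − 17.2) × 8.83 / [2730 × (1 + 0.0973 × 8.83)] = 8.41×10^6 / 5076 = 1656 m³.
θ_c = V·X/(Q_w·X_r) when wasting from the recycle, so Q_w = V·X/(θ_c·X_r) = 1656 × 2730 / (8.83 × 8860) = 57.80 m³/d.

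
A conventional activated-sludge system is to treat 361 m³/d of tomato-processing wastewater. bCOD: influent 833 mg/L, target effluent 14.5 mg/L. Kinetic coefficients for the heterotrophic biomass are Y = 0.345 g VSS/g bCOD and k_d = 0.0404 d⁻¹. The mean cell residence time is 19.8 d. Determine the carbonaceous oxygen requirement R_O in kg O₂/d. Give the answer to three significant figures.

R_O ≈ 215 kg O₂/d

Correct the yield for decay: Y_obs = Y/(1 + k_d θ_c) = 0.345 / (1 + 0.0404 × 19.8) = 0.345 / 1.800 = 0.1917.
Q·(S₀ − S) = 361 × (833 − 14.5) × 10⁻³ = 295.5 kg/d removed.
Biomass synthesised: P_X = Y_obs × 295.5 = 56.64 kg VSS/d.
R_O = Q·(S₀ − S) − 1.42·P_X = 295.5 − 1.42 × 56.64 = 215.1 kg O₂/d.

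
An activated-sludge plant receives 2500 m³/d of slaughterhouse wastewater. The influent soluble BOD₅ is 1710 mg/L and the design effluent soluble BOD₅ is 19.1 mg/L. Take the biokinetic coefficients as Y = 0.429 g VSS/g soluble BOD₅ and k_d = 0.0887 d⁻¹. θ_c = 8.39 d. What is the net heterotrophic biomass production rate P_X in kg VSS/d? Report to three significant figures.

P_X ≈ 1040 kg VSS/d

Observed yield with endogenous decay: Y_obs = Y / (1 + k_d·θ_c) = 0.429 / (1 + 0.0887 × 8.39) = 0.429 / 1.744 = 0.2460 g VSS/g soluble BOD₅.
Substrate removed = Q·(S₀ − S) = 2500 m³/d × (1710 − 19.1) g/m³ = 4.23×10^6 g/d = 4227 kg/d.
P_X = Y_obs · Q(S₀ − S) = 0.2460 × 4227 = 1040 kg VSS/d.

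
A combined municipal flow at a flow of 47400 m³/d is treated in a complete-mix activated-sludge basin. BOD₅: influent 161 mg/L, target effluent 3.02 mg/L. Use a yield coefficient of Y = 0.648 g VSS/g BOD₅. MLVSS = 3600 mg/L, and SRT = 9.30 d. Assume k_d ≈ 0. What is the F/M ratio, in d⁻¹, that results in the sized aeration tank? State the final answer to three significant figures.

V·X = Y·Q·ΔS·θ_c gives V = 0.648 × 47400 × (161 − 3.02) × 9.30 / 3600 = 12535 m³.
F/M = applied load / biomass = Q·S₀/(V·X) = 47400 × 161 / (12535 × 3600) = 0.1691 d⁻¹.

F/M ≈ 0.169 d⁻¹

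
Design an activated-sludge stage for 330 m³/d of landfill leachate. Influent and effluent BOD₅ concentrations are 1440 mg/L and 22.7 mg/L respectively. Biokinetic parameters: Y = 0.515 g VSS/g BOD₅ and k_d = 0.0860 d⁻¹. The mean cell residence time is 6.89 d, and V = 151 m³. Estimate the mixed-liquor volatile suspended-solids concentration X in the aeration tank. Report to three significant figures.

X ≈ 6900 mg/L

From V·X·(1 + k_d·θ_c) = Y·Q·(S₀ − S)·θ_c: X = 0.515 × 330 × (1440 − 22.7) × 6.89 / [151 × (1 + 0.0860 × 6.89)] = 6901 mg/L.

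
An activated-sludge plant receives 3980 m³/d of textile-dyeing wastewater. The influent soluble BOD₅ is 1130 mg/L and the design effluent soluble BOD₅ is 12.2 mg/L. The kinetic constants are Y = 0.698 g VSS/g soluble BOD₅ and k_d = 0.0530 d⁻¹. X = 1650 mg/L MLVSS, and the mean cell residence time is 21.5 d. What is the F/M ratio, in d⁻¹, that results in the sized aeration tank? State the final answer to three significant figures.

From the SRT design equation V = Y Q (S₀−S) θ_c / [X (1 + k_d θ_c)] = 0.698 × 3980 × (1130 − 12.2) × 21.5 / [1650 × (1 + 0.0530 × 21.5)] = 6.68×10^7 / 3530 = 18912 m³.
Food-to-microorganism ratio F/M = Q S₀ / (V X) = 3980 × 1130 / (18912 × 1650) = 0.1441 d⁻¹.

F/M ≈ 0.144 d⁻¹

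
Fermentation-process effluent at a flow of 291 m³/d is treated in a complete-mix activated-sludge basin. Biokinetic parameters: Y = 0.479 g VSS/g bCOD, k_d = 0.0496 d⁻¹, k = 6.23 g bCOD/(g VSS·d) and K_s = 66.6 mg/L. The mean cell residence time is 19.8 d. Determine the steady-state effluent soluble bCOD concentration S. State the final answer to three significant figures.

From the Monod/SRT balance for a CMAS, S = K_s·(1+k_d θ_c)/[θ_c·(Y k − k_d) − 1] = 66.6 × (1 + 0.0496 × 19.8) / [19.8 × (0.479 × 6.23 − 0.0496) − 1] = 132.0 / 57.10 = 2.312 mg/L.

S ≈ 2.31 mg/L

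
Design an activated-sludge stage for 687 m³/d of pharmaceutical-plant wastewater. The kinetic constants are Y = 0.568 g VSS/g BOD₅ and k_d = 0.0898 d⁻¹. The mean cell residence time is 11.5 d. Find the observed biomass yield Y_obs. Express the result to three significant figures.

Y_obs ≈ 0.279 g VSS/g BOD₅

Correct the yield for decay: Y_obs = Y/(1 + k_d θ_c) = 0.568 / (1 + 0.0898 × 11.5) = 0.568 / 2.033 = 0.2794.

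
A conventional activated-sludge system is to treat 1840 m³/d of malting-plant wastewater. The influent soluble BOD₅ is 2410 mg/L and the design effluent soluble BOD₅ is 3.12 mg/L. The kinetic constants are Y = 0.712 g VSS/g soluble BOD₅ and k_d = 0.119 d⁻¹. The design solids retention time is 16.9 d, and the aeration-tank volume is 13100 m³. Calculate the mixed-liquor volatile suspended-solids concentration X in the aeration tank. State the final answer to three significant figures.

From V·X·(1 + k_d·θ_c) = Y·Q·(S₀ − S)·θ_c: X = 0.712 × 1840 × (2410 − 3.12) × 16.9 / [13100 × (1 + 0.119 × 16.9)] = 1351 mg/L.

X ≈ 1350 mg/L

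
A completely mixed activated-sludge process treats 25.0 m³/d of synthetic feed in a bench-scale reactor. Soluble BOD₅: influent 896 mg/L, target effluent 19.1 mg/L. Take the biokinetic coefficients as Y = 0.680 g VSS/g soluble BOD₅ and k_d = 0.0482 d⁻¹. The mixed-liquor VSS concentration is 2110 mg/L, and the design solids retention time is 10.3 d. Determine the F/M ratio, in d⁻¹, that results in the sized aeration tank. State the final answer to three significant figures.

Rearranging the biomass balance for a CMAS with decay, V = Y·Q·ΔS·θ_c / [X·(1+k_d θ_c)] = 0.680 × 25.0 × (896 − 19.1) × 10.3 / [2110 × (1 + 0.0482 × 10.3)] = 1.54×10^5 / 3158 = 48.63 m³.
F/M = Q·S₀ / (V·X) = 25.0 × 896 / (48.63 × 2110) = 0.2183 g soluble BOD₅·(g VSS·d)⁻¹.

F/M ≈ 0.218 d⁻¹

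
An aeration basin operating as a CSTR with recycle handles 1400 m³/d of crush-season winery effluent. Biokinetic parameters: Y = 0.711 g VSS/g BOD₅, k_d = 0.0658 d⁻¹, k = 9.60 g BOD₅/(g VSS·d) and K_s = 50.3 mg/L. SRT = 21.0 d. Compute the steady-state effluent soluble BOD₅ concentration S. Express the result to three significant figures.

S ≈ 0.850 mg/L

From the Monod/SRT balance for a CMAS, S = K_s·(1+k_d θ_c)/[θ_c·(Y k − k_d) − 1] = 50.3 × (1 + 0.0658 × 21.0) / [21.0 × (0.711 × 9.60 − 0.0658) − 1] = 119.8 / 141.0 = 0.8499 mg/L.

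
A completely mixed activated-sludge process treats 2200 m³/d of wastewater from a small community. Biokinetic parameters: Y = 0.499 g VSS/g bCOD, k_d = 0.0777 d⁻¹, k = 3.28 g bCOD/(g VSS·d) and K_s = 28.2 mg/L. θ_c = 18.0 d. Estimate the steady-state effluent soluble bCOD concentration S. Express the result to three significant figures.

Effluent substrate depends only on kinetics and SRT: S = K_s(1 + k_d θ_c) / [θ_c(Yk − k_d) − 1] = 28.2 × (1 + 0.0777 × 18.0) / [18.0 × (0.499 × 3.28 − 0.0777) − 1] = 67.64 / 27.06 = 2.499 mg/L.

S ≈ 2.50 mg/L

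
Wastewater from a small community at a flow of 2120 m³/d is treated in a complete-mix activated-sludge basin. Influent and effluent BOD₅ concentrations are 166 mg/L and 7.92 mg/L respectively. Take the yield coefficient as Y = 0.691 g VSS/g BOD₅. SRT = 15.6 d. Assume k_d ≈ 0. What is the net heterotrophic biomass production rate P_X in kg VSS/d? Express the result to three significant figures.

P_X ≈ 232 kg VSS/d

No decay correction is needed, so Y_obs = Y = 0.691.
ΔS = 166 − 7.92 = 158.1 mg/L, so the substrate removal rate is 2120 × 158.1/1000 = 335.1 kg BOD₅/d.
Net biomass production P_X = Y_obs × Q·(S₀ − S) = 0.6910 × 335.1 = 231.6 kg VSS/d.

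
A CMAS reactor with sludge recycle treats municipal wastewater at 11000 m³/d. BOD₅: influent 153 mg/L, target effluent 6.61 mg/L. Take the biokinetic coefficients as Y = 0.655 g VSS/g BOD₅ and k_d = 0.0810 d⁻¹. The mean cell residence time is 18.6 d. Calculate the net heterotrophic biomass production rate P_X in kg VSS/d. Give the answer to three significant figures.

P_X ≈ 421 kg VSS/d

The observed yield is Y_obs = Y/(1 + k_d·θ_c) = 0.655 / (1 + 0.0810 × 18.6) = 0.655 / 2.507 = 0.2613 g VSS per g BOD₅ removed.
Substrate removed = Q·(S₀ − S) = 11000 m³/d × (153 − 6.61) g/m³ = 1.61×10^6 g/d = 1610 kg/d.
P_X = Y_obs · Q(S₀ − S) = 0.2613 × 1610 = 420.8 kg VSS/d.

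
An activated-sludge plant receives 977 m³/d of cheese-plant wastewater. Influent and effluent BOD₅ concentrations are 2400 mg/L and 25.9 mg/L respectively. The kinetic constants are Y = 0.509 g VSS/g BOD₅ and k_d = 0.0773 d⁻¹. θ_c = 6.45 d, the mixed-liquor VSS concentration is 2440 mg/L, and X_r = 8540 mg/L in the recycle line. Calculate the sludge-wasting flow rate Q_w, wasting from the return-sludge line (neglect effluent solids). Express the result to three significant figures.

From the SRT design equation V = Y Q (S₀−S) θ_c / [X (1 + k_d θ_c)] = 0.509 × 977 × (2400 − 25.9) × 6.45 / [2440 × (1 + 0.0773 × 6.45)] = 7.62×10^6 / 3657 = 2083 m³.
Wasting from the return line (neglecting effluent solids): Q_w = V·X / (θ_c·X_r) = 2083 × 2440 / (6.45 × 8540) = 92.25 m³/d.

Q_w ≈ 92.3 m³/d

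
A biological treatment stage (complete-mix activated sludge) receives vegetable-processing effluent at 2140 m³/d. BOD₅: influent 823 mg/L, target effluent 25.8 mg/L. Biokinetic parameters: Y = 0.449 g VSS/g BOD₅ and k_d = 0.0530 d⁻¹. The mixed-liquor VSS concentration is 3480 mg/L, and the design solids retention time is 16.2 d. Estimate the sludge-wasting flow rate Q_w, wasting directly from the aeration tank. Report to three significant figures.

From the SRT design equation V = Y Q (S₀−S) θ_c / [X (1 + k_d θ_c)] = 0.449 × 2140 × (823 − 25.8) × 16.2 / [3480 × (1 + 0.0530 × 16.2)] = 1.24×10^7 / 6468 = 1919 m³.
With mixed-liquor wasting, θ_c = V/Q_w, so Q_w = V/θ_c = 1919/16.2 = 118.4 m³/d.

Q_w ≈ 118 m³/d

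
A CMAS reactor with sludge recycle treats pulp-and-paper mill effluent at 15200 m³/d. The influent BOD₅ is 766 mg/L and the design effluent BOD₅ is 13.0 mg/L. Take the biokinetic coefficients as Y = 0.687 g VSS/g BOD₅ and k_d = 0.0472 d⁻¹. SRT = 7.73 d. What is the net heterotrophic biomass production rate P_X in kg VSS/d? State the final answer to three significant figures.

P_X ≈ 5760 kg VSS/d

The observed yield is Y_obs = Y/(1 + k_d·θ_c) = 0.687 / (1 + 0.0472 × 7.73) = 0.687 / 1.365 = 0.5033 g VSS per g BOD₅ removed.
Mass of BOD₅ removed per day: Q(S₀ − S) = 15200 × 753.0 g/m³ = 11446 kg/d.
So the net sludge growth is P_X = 0.5033 × 11446 = 5761 kg VSS/d.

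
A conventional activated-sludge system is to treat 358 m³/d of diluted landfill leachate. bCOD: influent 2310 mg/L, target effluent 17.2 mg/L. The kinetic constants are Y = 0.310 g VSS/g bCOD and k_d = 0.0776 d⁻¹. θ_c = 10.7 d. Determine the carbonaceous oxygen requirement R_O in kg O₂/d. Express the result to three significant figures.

R_O ≈ 623 kg O₂/d

Observed yield with endogenous decay: Y_obs = Y / (1 + k_d·θ_c) = 0.310 / (1 + 0.0776 × 10.7) = 0.310 / 1.830 = 0.1694 g VSS/g bCOD.
Mass of bCOD removed per day: Q(S₀ − S) = 358 × 2293 g/m³ = 820.8 kg/d.
Biomass synthesised: P_X = Y_obs × 820.8 = 139.0 kg VSS/d.
R_O = Q·(S₀ − S) − 1.42·P_X = 820.8 − 1.42 × 139.0 = 623.4 kg O₂/d.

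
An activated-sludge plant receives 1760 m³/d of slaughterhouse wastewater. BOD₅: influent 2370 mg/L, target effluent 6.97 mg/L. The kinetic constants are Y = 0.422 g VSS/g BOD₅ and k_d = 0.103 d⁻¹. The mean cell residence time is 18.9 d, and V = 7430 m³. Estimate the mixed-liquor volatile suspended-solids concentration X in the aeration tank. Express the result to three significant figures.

Solving the biomass balance for X: X = Y Q (S₀−S) θ_c / [V (1+k_d θ_c)] = 0.422 × 1760 × (2370 − 6.97) × 18.9 / [7430 × (1 + 0.103 × 18.9)] = 1515 mg/L.

X ≈ 1520 mg/L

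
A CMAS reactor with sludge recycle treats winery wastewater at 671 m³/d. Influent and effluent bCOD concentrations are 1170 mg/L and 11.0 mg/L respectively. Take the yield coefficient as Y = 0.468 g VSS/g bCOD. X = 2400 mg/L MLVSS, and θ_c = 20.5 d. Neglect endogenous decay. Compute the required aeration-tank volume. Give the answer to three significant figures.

V·X = Y·Q·ΔS·θ_c gives V = 0.468 × 671 × (1170 − 11.0) × 20.5 / 2400 = 3109 m³.

V ≈ 3110 m³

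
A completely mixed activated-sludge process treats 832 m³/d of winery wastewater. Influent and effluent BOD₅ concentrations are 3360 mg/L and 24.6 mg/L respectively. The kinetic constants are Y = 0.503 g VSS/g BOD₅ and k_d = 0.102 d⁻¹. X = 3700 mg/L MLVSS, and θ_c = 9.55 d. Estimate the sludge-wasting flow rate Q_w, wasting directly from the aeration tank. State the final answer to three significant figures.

Q_w ≈ 191 m³/d

From the SRT design equation V = Y Q (S₀−S) θ_c / [X (1 + k_d θ_c)] = 0.503 × 832 × (3360 − 24.6) × 9.55 / [3700 × (1 + 0.102 × 9.55)] = 1.33×10^7 / 7304 = 1825 m³.
Wasting from the aeration tank: Q_w = V / θ_c = 1825 / 9.55 = 191.1 m³/d.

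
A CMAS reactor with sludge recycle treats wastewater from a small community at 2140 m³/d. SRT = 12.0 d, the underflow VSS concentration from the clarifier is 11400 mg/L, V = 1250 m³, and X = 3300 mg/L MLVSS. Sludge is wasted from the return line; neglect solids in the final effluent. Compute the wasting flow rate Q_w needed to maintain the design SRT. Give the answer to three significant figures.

Q_w ≈ 30.2 m³/d

Wasting from the return line (neglecting effluent solids): Q_w = V·X / (θ_c·X_r) = 1250 × 3300 / (12.0 × 11400) = 30.15 m³/d.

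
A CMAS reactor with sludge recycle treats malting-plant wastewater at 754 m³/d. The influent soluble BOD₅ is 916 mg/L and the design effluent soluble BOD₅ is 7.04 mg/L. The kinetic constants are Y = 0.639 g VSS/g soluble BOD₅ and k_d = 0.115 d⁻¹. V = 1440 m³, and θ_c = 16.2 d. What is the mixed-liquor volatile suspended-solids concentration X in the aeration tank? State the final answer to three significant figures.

X = Y·Q·ΔS·θ_c / [V·(1 + k_d θ_c)] = 0.639 × 754 × (916 − 7.04) × 16.2 / [1440 × (1 + 0.115 × 16.2)] = 1721 mg/L.

X ≈ 1720 mg/L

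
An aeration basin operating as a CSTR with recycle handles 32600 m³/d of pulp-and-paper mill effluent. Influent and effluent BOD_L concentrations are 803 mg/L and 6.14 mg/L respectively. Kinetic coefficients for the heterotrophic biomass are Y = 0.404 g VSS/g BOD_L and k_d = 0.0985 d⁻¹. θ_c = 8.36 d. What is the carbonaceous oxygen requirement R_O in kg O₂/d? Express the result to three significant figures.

The observed yield is Y_obs = Y/(1 + k_d·θ_c) = 0.404 / (1 + 0.0985 × 8.36) = 0.404 / 1.823 = 0.2216 g VSS per g BOD_L removed.
ΔS = 803 − 6.14 = 796.9 mg/L, so the substrate removal rate is 32600 × 796.9/1000 = 25978 kg BOD_L/d.
Biomass synthesised: P_X = Y_obs × 25978 = 5756 kg VSS/d.
R_O = Q·(S₀ − S) − 1.42·P_X = 25978 − 1.42 × 5756 = 17805 kg O₂/d.

R_O ≈ 17800 kg O₂/d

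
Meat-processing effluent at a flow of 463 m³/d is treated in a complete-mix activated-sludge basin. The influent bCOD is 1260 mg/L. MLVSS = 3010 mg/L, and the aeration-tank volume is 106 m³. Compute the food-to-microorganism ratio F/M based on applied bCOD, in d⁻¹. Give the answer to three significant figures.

F/M ≈ 1.83 d⁻¹

F/M = Q·S₀ / (V·X) = 463 × 1260 / (106.0 × 3010) = 1.828 g bCOD·(g VSS·d)⁻¹.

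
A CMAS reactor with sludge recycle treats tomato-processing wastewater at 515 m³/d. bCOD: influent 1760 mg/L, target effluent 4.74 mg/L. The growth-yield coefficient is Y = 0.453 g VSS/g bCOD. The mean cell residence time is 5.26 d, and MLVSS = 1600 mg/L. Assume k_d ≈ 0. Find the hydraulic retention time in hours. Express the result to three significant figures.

Biomass mass balance (decay neglected): V·X = Y·Q·(S₀ − S)·θ_c, so V = 0.453 × 515 × (1760 − 4.74) × 5.26 / 1600 = 1346 m³.
HRT = V/Q = 1346 m³ / 515 m³·d⁻¹ = 2.614 d × 24 = 62.74 h.

τ ≈ 62.7 h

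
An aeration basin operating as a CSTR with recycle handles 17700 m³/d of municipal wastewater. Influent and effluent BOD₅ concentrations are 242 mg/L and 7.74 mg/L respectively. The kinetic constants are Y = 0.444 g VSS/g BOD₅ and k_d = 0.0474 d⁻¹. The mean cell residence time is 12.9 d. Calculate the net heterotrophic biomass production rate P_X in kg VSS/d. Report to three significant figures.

P_X ≈ 1140 kg VSS/d

Correct the yield for decay: Y_obs = Y/(1 + k_d θ_c) = 0.444 / (1 + 0.0474 × 12.9) = 0.444 / 1.611 = 0.2755.
Substrate removed = Q·(S₀ − S) = 17700 m³/d × (242 − 7.74) g/m³ = 4.15×10^6 g/d = 4146 kg/d.
So the net sludge growth is P_X = 0.2755 × 4146 = 1142 kg VSS/d.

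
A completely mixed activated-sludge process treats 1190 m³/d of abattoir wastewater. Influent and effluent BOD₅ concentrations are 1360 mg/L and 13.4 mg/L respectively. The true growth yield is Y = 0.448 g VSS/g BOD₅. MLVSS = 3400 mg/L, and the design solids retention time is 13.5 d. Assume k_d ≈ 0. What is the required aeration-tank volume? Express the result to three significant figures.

Biomass mass balance (decay neglected): V·X = Y·Q·(S₀ − S)·θ_c, so V = 0.448 × 1190 × (1360 − 13.4) × 13.5 / 3400 = 2850 m³.

V ≈ 2850 m³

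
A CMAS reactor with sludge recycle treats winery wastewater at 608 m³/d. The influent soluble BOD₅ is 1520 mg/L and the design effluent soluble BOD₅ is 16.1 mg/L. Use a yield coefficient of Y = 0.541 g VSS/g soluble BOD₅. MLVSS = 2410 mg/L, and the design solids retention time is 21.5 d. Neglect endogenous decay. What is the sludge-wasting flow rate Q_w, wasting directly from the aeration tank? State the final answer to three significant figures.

Biomass mass balance (decay neglected): V·X = Y·Q·(S₀ − S)·θ_c, so V = 0.541 × 608 × (1520 − 16.1) × 21.5 / 2410 = 4413 m³.
With mixed-liquor wasting, θ_c = V/Q_w, so Q_w = V/θ_c = 4413/21.5 = 205.3 m³/d.

Q_w ≈ 205 m³/d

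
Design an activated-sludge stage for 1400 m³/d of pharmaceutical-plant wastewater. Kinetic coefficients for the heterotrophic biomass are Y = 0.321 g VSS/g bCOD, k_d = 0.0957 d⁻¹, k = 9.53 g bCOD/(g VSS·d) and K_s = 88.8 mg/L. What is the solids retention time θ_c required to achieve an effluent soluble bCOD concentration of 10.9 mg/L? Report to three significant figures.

θ_c ≈ 4.19 d

Specific growth rate at S = 10.9 mg/L: μ = YkS/(K_s+S) = 0.321·9.53·10.9/(88.8+10.9) = 0.3344 d⁻¹.
1/θ_c = 0.3344 − 0.0957 = 0.2387 d⁻¹, so θ_c = 4.189 d.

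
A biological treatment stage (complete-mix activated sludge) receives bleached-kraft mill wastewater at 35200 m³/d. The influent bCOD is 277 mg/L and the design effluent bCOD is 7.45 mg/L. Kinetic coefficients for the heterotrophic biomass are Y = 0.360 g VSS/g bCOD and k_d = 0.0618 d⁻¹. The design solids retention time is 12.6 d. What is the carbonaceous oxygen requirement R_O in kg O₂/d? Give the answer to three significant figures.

R_O ≈ 6760 kg O₂/d

Correct the yield for decay: Y_obs = Y/(1 + k_d θ_c) = 0.360 / (1 + 0.0618 × 12.6) = 0.360 / 1.779 = 0.2024.
Mass of bCOD removed per day: Q(S₀ − S) = 35200 × 269.6 g/m³ = 9488 kg/d.
Biomass synthesised: P_X = Y_obs × 9488 = 1920 kg VSS/d.
R_O = Q·(S₀ − S) − 1.42·P_X = 9488 − 1.42 × 1920 = 6761 kg O₂/d.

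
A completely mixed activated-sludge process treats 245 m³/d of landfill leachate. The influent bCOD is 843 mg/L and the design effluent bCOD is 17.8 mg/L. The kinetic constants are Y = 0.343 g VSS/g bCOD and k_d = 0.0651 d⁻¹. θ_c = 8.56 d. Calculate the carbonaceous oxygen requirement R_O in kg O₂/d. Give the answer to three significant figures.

The observed yield is Y_obs = Y/(1 + k_d·θ_c) = 0.343 / (1 + 0.0651 × 8.56) = 0.343 / 1.557 = 0.2203 g VSS per g bCOD removed.
Substrate removed = Q·(S₀ − S) = 245 m³/d × (843 − 17.8) g/m³ = 2.02×10^5 g/d = 202.2 kg/d.
P_X = Y_obs·Q·(S₀ − S) = 0.2203 × 202.2 = 44.53 kg VSS/d.
R_O = Q·(S₀ − S) − 1.42·P_X = 202.2 − 1.42 × 44.53 = 138.9 kg O₂/d.

R_O ≈ 139 kg O₂/d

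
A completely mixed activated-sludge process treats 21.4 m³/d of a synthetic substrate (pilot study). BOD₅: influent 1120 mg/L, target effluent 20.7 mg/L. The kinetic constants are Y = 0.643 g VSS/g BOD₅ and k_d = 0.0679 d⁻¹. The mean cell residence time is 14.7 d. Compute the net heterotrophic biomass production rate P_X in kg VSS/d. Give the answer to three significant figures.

Observed yield with endogenous decay: Y_obs = Y / (1 + k_d·θ_c) = 0.643 / (1 + 0.0679 × 14.7) = 0.643 / 1.998 = 0.3218 g VSS/g BOD₅.
Substrate removed = Q·(S₀ − S) = 21.4 m³/d × (1120 − 20.7) g/m³ = 2.35×10^4 g/d = 23.53 kg/d.
Biomass produced: P_X = Y_obs·Q·ΔS = 0.3218 × 23.53 ≈ 7.570 kg VSS/d.

P_X ≈ 7.57 kg VSS/d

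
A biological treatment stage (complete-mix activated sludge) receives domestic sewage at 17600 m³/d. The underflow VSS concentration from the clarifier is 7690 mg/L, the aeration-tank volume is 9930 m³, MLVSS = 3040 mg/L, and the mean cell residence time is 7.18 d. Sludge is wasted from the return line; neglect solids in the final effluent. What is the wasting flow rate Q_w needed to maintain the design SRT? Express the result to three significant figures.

θ_c = V·X/(Q_w·X_r) when wasting from the recycle, so Q_w = V·X/(θ_c·X_r) = 9930 × 3040 / (7.18 × 7690) = 546.7 m³/d.

Q_w ≈ 547 m³/d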